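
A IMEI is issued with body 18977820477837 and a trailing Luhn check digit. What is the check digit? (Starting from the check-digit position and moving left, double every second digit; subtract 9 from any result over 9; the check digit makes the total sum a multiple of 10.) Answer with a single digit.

Partial digits right→left: 7 3 8 7 7 4 0 2 8 7 7 9 8 1
Double every second digit counting from the check-digit position (so the 1st, 3rd, 5th, ... of the partial from the right).
  doubled (with −9 where >9): 5 7 5 0 7 5 7 → sum 36
  kept as-is: 3 7 4 2 7 9 1 → sum 33
Total = 36 + 33 = 69.
Check digit = (10 − (69 mod 10)) mod 10 = 1.

1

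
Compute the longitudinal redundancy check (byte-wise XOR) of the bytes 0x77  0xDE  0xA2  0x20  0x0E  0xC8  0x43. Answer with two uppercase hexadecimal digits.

XOR the bytes together:
  start with 0x77
  0x77 ⊕ 0xDE = 0xA9
  0xA9 ⊕ 0xA2 = 0x0B
  0x0B ⊕ 0x20 = 0x2B
  0x2B ⊕ 0x0E = 0x25
  0x25 ⊕ 0xC8 = 0xED
  0xED ⊕ 0x43 = 0xAE

AE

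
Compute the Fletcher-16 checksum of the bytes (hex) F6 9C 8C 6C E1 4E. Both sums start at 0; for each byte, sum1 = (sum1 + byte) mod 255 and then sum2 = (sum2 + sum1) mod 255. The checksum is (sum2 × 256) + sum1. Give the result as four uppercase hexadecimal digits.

Running sums (mod 255):
  after byte 0 (F6): sum1=246, sum2=246
  after byte 1 (9C): sum1=147, sum2=138
  after byte 2 (8C): sum1=32, sum2=170
  after byte 3 (6C): sum1=140, sum2=55
  after byte 4 (E1): sum1=110, sum2=165
  after byte 5 (4E): sum1=188, sum2=98
Checksum = sum2·256 + sum1 = 98·256 + 188 = 25276 = 0x62BC.

62BC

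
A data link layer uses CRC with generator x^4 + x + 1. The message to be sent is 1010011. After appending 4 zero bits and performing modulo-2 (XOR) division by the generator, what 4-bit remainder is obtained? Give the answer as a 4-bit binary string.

0111

Append 4 zeros: 10100110000. Divide by 10011 (XOR where the leading bit is 1):
  pos 0: 10100 XOR 10011 = 00111
  pos 2: 11111 XOR 10011 = 01100
  pos 3: 11000 XOR 10011 = 01011
  pos 4: 10110 XOR 10011 = 00101
  pos 6: 10100 XOR 10011 = 00111
Remainder (last 4 bits) = 0111. This is the CRC / FCS.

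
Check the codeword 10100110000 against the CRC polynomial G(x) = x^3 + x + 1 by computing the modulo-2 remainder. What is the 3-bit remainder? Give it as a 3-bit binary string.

000

Modulo-2 division of 10100110000 by 1011:
  pos 0: 1010 XOR 1011 = 0001
  pos 3: 1011 XOR 1011 = 0000
Remainder = 000 (zero — the frame passes the CRC check).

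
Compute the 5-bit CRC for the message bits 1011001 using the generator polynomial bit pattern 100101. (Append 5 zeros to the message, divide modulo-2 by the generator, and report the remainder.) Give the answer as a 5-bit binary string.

10101

Append 5 zeros: 101100100000. Divide by 100101 (XOR where the leading bit is 1):
  pos 0: 101100 XOR 100101 = 001001
  pos 2: 100110 XOR 100101 = 000011
  pos 6: 110000 XOR 100101 = 010101
Remainder (last 5 bits) = 10101. This is the CRC / FCS.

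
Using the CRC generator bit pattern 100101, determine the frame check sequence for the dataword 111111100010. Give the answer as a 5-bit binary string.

10111

Append 5 zeros: 11111110001000000. Divide by 100101 (XOR where the leading bit is 1):
  pos 0: 111111 XOR 100101 = 011010
  pos 1: 110101 XOR 100101 = 010000
  pos 2: 100000 XOR 100101 = 000101
  pos 5: 101001 XOR 100101 = 001100
  pos 7: 110000 XOR 100101 = 010101
  pos 8: 101010 XOR 100101 = 001111
  pos 10: 111100 XOR 100101 = 011001
  pos 11: 110010 XOR 100101 = 010111
Remainder (last 5 bits) = 10111. This is the CRC / FCS.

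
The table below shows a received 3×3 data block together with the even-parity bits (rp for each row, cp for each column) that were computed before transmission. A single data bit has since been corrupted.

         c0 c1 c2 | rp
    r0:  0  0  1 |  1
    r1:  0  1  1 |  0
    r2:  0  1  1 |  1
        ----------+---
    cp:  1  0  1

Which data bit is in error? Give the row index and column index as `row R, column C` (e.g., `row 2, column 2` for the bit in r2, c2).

row 2, column 0

Recompute each row's even parity and compare to rp:
  r0: data parity 1, sent rp 1 → ok
  r1: data parity 0, sent rp 0 → ok
  r2: data parity 0, sent rp 1 → mismatch
Recompute each column's even parity and compare to cp:
  c0: data parity 0, sent cp 1 → mismatch
  c1: data parity 0, sent cp 0 → ok
  c2: data parity 1, sent cp 1 → ok
Exactly one row (r2) and one column (c0) fail → the flipped bit is at their intersection.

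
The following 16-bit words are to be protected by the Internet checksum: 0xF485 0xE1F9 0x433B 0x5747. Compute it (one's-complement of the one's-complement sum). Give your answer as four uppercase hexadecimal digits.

8EFD

One's-complement addition (fold any carry out of bit 15 back into bit 0):
  0xF485 + 0xE1F9 = 0x1D67E → wrap carry → 0xD67F
  0xD67F + 0x433B = 0x119BA → wrap carry → 0x19BB
  0x19BB + 0x5747 = 0x07102
One's-complement sum = 0x7102.
Checksum = ~0x7102 & 0xFFFF = 0x8EFD.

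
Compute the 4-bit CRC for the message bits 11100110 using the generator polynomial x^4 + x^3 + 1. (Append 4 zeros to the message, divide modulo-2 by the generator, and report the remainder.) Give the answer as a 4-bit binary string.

Append 4 zeros: 111001100000. Divide by 11001 (XOR where the leading bit is 1):
  pos 0: 11100 XOR 11001 = 00101
  pos 2: 10111 XOR 11001 = 01110
  pos 3: 11100 XOR 11001 = 00101
  pos 5: 10100 XOR 11001 = 01101
  pos 6: 11010 XOR 11001 = 00011
Remainder (last 4 bits) = 0110. This is the CRC / FCS.

0110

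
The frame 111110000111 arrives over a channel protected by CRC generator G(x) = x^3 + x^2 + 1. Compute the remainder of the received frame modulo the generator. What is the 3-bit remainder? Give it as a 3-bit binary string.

010

Modulo-2 division of 111110000111 by 1101:
  pos 0: 1111 XOR 1101 = 0010
  pos 2: 1010 XOR 1101 = 0111
  pos 3: 1110 XOR 1101 = 0011
  pos 5: 1100 XOR 1101 = 0001
  pos 8: 1111 XOR 1101 = 0010
Remainder = 010 (nonzero — an error is detected).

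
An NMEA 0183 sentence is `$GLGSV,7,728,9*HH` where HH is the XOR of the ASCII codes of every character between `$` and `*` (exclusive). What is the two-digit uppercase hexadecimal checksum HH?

56

XOR the ASCII codes of the payload characters:
  'G' = 0x47 → acc = 0x47
  'L' = 0x4C → acc = 0x0B
  'G' = 0x47 → acc = 0x4C
  'S' = 0x53 → acc = 0x1F
  'V' = 0x56 → acc = 0x49
  ',' = 0x2C → acc = 0x65
  '7' = 0x37 → acc = 0x52
  ',' = 0x2C → acc = 0x7E
  '7' = 0x37 → acc = 0x49
  '2' = 0x32 → acc = 0x7B
  '8' = 0x38 → acc = 0x43
  ',' = 0x2C → acc = 0x6F
  '9' = 0x39 → acc = 0x56
Checksum = 0x56.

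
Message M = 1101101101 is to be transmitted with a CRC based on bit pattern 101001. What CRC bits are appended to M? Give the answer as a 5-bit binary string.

10100

Append 5 zeros: 110110110100000. Divide by 101001 (XOR where the leading bit is 1):
  pos 0: 110110 XOR 101001 = 011111
  pos 1: 111111 XOR 101001 = 010110
  pos 2: 101101 XOR 101001 = 000100
  pos 5: 100010 XOR 101001 = 001011
  pos 7: 101100 XOR 101001 = 000101
Remainder (last 5 bits) = 10100. This is the CRC / FCS.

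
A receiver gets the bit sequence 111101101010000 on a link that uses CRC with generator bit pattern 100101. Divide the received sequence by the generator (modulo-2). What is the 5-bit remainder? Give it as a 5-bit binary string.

00101

Modulo-2 division of 111101101010000 by 100101:
  pos 0: 111101 XOR 100101 = 011000
  pos 1: 110001 XOR 100101 = 010100
  pos 2: 101000 XOR 100101 = 001101
  pos 4: 110110 XOR 100101 = 010011
  pos 5: 100111 XOR 100101 = 000010
  pos 9: 100000 XOR 100101 = 000101
Remainder = 00101 (nonzero — an error is detected).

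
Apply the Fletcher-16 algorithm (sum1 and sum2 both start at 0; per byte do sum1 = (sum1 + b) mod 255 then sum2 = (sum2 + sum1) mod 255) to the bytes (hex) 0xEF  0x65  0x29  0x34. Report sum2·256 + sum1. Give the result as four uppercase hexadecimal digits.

Running sums (mod 255):
  after byte 0 (0xEF): sum1=239, sum2=239
  after byte 1 (0x65): sum1=85, sum2=69
  after byte 2 (0x29): sum1=126, sum2=195
  after byte 3 (0x34): sum1=178, sum2=118
Checksum = sum2·256 + sum1 = 118·256 + 178 = 30386 = 0x76B2.

76B2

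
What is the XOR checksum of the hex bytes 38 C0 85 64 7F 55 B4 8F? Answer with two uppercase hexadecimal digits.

XOR the bytes together:
  start with 0x38
  0x38 ⊕ 0xC0 = 0xF8
  0xF8 ⊕ 0x85 = 0x7D
  0x7D ⊕ 0x64 = 0x19
  0x19 ⊕ 0x7F = 0x66
  0x66 ⊕ 0x55 = 0x33
  0x33 ⊕ 0xB4 = 0x87
  0x87 ⊕ 0x8F = 0x08

08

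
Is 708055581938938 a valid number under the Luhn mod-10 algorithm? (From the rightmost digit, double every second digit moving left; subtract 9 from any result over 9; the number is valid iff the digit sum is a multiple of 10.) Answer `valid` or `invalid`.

invalid

From the right, keep odd positions and double even positions (subtract 9 from any doubled value over 9):
  doubled (positions 2,4,...): 6 7 9 7 1 0 0 → sum 30
  kept (positions 1,3,...): 8 9 3 1 5 5 8 7 → sum 46
Total = 76.
76 mod 10 = 6, so the number is invalid.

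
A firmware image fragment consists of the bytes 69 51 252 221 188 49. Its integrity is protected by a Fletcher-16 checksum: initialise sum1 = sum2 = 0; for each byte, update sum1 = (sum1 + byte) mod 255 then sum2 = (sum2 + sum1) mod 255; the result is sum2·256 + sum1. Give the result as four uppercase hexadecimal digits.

Running sums (mod 255):
  after byte 0 (69): sum1=69, sum2=69
  after byte 1 (51): sum1=120, sum2=189
  after byte 2 (252): sum1=117, sum2=51
  after byte 3 (221): sum1=83, sum2=134
  after byte 4 (188): sum1=16, sum2=150
  after byte 5 (49): sum1=65, sum2=215
Checksum = sum2·256 + sum1 = 215·256 + 65 = 55105 = 0xD741.

D741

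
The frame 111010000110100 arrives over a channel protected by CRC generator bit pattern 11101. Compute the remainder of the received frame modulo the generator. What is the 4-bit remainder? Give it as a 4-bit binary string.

Modulo-2 division of 111010000110100 by 11101:
  pos 0: 11101 XOR 11101 = 00000
  pos 9: 11010 XOR 11101 = 00111
Remainder = 1110 (nonzero — an error is detected).

1110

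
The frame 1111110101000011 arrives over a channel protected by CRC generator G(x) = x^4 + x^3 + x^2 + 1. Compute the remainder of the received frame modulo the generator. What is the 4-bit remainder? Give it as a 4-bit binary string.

0000

Modulo-2 division of 1111110101000011 by 11101:
  pos 0: 11111 XOR 11101 = 00010
  pos 3: 10101 XOR 11101 = 01000
  pos 4: 10000 XOR 11101 = 01101
  pos 5: 11011 XOR 11101 = 00110
  pos 7: 11000 XOR 11101 = 00101
  pos 9: 10100 XOR 11101 = 01001
  pos 10: 10011 XOR 11101 = 01110
  pos 11: 11101 XOR 11101 = 00000
Remainder = 0000 (zero — the frame passes the CRC check).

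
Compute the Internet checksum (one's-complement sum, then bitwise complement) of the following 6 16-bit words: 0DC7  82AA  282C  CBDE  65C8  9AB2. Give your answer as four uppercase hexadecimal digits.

7B08

One's-complement addition (fold any carry out of bit 15 back into bit 0):
  0x0DC7 + 0x82AA = 0x09071
  0x9071 + 0x282C = 0x0B89D
  0xB89D + 0xCBDE = 0x1847B → wrap carry → 0x847C
  0x847C + 0x65C8 = 0x0EA44
  0xEA44 + 0x9AB2 = 0x184F6 → wrap carry → 0x84F7
One's-complement sum = 0x84F7.
Checksum = ~0x84F7 & 0xFFFF = 0x7B08.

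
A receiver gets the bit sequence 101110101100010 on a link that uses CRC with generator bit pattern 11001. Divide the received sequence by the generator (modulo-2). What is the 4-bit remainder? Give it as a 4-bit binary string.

0000

Modulo-2 division of 101110101100010 by 11001:
  pos 0: 10111 XOR 11001 = 01110
  pos 1: 11100 XOR 11001 = 00101
  pos 3: 10110 XOR 11001 = 01111
  pos 4: 11111 XOR 11001 = 00110
  pos 6: 11010 XOR 11001 = 00011
  pos 9: 11001 XOR 11001 = 00000
Remainder = 0000 (zero — the frame passes the CRC check).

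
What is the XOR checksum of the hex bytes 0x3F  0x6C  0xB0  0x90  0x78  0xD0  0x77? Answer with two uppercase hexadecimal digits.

XOR the bytes together:
  start with 0x3F
  0x3F ⊕ 0x6C = 0x53
  0x53 ⊕ 0xB0 = 0xE3
  0xE3 ⊕ 0x90 = 0x73
  0x73 ⊕ 0x78 = 0x0B
  0x0B ⊕ 0xD0 = 0xDB
  0xDB ⊕ 0x77 = 0xAC

AC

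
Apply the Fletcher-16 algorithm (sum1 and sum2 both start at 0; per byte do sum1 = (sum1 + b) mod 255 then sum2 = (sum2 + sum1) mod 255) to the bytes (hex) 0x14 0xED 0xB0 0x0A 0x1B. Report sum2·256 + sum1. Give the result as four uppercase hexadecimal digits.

5DD7

Running sums (mod 255):
  after byte 0 (0x14): sum1=20, sum2=20
  after byte 1 (0xED): sum1=2, sum2=22
  after byte 2 (0xB0): sum1=178, sum2=200
  after byte 3 (0x0A): sum1=188, sum2=133
  after byte 4 (0x1B): sum1=215, sum2=93
Checksum = sum2·256 + sum1 = 93·256 + 215 = 24023 = 0x5DD7.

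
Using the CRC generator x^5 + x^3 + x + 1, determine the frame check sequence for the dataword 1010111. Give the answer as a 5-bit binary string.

01011

Append 5 zeros: 101011100000. Divide by 101011 (XOR where the leading bit is 1):
  pos 0: 101011 XOR 101011 = 000000
  pos 6: 100000 XOR 101011 = 001011
Remainder (last 5 bits) = 01011. This is the CRC / FCS.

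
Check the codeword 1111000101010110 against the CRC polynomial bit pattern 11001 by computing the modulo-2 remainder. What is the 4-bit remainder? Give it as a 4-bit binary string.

0110

Modulo-2 division of 1111000101010110 by 11001:
  pos 0: 11110 XOR 11001 = 00111
  pos 2: 11100 XOR 11001 = 00101
  pos 4: 10110 XOR 11001 = 01111
  pos 5: 11111 XOR 11001 = 00110
  pos 7: 11001 XOR 11001 = 00000
Remainder = 0110 (nonzero — an error is detected).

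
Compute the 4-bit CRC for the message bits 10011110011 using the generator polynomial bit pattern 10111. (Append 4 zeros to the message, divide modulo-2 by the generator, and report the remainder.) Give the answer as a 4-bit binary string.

0001

Append 4 zeros: 100111100110000. Divide by 10111 (XOR where the leading bit is 1):
  pos 0: 10011 XOR 10111 = 00100
  pos 2: 10011 XOR 10111 = 00100
  pos 4: 10000 XOR 10111 = 00111
  pos 6: 11111 XOR 10111 = 01000
  pos 7: 10000 XOR 10111 = 00111
  pos 9: 11100 XOR 10111 = 01011
  pos 10: 10110 XOR 10111 = 00001
Remainder (last 4 bits) = 0001. This is the CRC / FCS.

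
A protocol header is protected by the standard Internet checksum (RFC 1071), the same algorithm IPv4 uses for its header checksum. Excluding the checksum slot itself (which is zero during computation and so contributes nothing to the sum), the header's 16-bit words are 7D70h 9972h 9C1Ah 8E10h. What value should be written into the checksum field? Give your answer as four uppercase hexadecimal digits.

One's-complement addition (fold any carry out of bit 15 back into bit 0):
  0x7D70 + 0x9972 = 0x116E2 → wrap carry → 0x16E3
  0x16E3 + 0x9C1A = 0x0B2FD
  0xB2FD + 0x8E10 = 0x1410D → wrap carry → 0x410E
One's-complement sum = 0x410E.
Checksum = ~0x410E & 0xFFFF = 0xBEF1.

BEF1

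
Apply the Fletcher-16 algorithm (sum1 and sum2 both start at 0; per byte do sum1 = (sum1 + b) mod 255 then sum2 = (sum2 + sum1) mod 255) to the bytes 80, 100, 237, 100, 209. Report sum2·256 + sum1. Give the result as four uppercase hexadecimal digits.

Running sums (mod 255):
  after byte 0 (80): sum1=80, sum2=80
  after byte 1 (100): sum1=180, sum2=5
  after byte 2 (237): sum1=162, sum2=167
  after byte 3 (100): sum1=7, sum2=174
  after byte 4 (209): sum1=216, sum2=135
Checksum = sum2·256 + sum1 = 135·256 + 216 = 34776 = 0x87D8.

87D8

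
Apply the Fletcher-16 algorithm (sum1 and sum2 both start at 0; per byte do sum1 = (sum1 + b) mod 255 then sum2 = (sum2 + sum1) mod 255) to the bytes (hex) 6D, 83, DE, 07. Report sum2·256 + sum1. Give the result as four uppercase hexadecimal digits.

Running sums (mod 255):
  after byte 0 (6D): sum1=109, sum2=109
  after byte 1 (83): sum1=240, sum2=94
  after byte 2 (DE): sum1=207, sum2=46
  after byte 3 (07): sum1=214, sum2=5
Checksum = sum2·256 + sum1 = 5·256 + 214 = 1494 = 0x05D6.

05D6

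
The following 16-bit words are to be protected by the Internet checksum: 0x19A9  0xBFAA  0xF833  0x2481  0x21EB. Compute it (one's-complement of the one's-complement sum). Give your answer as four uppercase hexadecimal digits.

E80B

One's-complement addition (fold any carry out of bit 15 back into bit 0):
  0x19A9 + 0xBFAA = 0x0D953
  0xD953 + 0xF833 = 0x1D186 → wrap carry → 0xD187
  0xD187 + 0x2481 = 0x0F608
  0xF608 + 0x21EB = 0x117F3 → wrap carry → 0x17F4
One's-complement sum = 0x17F4.
Checksum = ~0x17F4 & 0xFFFF = 0xE80B.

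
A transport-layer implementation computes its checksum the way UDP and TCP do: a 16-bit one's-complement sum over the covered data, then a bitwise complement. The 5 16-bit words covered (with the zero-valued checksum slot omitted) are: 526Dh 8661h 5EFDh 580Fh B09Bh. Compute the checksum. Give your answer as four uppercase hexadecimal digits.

One's-complement addition (fold any carry out of bit 15 back into bit 0):
  0x526D + 0x8661 = 0x0D8CE
  0xD8CE + 0x5EFD = 0x137CB → wrap carry → 0x37CC
  0x37CC + 0x580F = 0x08FDB
  0x8FDB + 0xB09B = 0x14076 → wrap carry → 0x4077
One's-complement sum = 0x4077.
Checksum = ~0x4077 & 0xFFFF = 0xBF88.

BF88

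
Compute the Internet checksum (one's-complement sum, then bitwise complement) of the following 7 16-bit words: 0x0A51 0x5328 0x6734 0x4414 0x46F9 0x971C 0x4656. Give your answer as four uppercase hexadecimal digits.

One's-complement addition (fold any carry out of bit 15 back into bit 0):
  0x0A51 + 0x5328 = 0x05D79
  0x5D79 + 0x6734 = 0x0C4AD
  0xC4AD + 0x4414 = 0x108C1 → wrap carry → 0x08C2
  0x08C2 + 0x46F9 = 0x04FBB
  0x4FBB + 0x971C = 0x0E6D7
  0xE6D7 + 0x4656 = 0x12D2D → wrap carry → 0x2D2E
One's-complement sum = 0x2D2E.
Checksum = ~0x2D2E & 0xFFFF = 0xD2D1.

D2D1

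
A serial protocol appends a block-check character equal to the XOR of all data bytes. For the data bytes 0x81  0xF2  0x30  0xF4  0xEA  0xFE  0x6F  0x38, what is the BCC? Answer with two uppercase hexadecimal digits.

F4

XOR the bytes together:
  start with 0x81
  0x81 ⊕ 0xF2 = 0x73
  0x73 ⊕ 0x30 = 0x43
  0x43 ⊕ 0xF4 = 0xB7
  0xB7 ⊕ 0xEA = 0x5D
  0x5D ⊕ 0xFE = 0xA3
  0xA3 ⊕ 0x6F = 0xCC
  0xCC ⊕ 0x38 = 0xF4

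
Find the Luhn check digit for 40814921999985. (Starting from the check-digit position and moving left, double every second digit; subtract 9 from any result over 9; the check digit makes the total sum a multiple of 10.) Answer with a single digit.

Partial digits right→left: 5 8 9 9 9 9 1 2 9 4 1 8 0 4
Double every second digit counting from the check-digit position (so the 1st, 3rd, 5th, ... of the partial from the right).
  doubled (with −9 where >9): 1 9 9 2 9 2 0 → sum 32
  kept as-is: 8 9 9 2 4 8 4 → sum 44
Total = 32 + 44 = 76.
Check digit = (10 − (76 mod 10)) mod 10 = 4.

4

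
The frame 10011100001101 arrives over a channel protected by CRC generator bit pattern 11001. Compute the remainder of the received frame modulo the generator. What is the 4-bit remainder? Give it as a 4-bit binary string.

1010

Modulo-2 division of 10011100001101 by 11001:
  pos 0: 10011 XOR 11001 = 01010
  pos 1: 10101 XOR 11001 = 01100
  pos 2: 11000 XOR 11001 = 00001
  pos 6: 10001 XOR 11001 = 01000
  pos 7: 10001 XOR 11001 = 01000
  pos 8: 10000 XOR 11001 = 01001
  pos 9: 10011 XOR 11001 = 01010
Remainder = 1010 (nonzero — an error is detected).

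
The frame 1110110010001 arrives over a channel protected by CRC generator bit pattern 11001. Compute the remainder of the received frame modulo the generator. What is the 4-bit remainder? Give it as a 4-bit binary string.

0101

Modulo-2 division of 1110110010001 by 11001:
  pos 0: 11101 XOR 11001 = 00100
  pos 2: 10010 XOR 11001 = 01011
  pos 3: 10110 XOR 11001 = 01111
  pos 4: 11111 XOR 11001 = 00110
  pos 6: 11000 XOR 11001 = 00001
Remainder = 0101 (nonzero — an error is detected).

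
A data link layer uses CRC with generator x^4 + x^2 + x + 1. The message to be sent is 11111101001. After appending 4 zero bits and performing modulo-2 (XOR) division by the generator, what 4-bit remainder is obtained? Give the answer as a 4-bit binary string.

1001

Append 4 zeros: 111111010010000. Divide by 10111 (XOR where the leading bit is 1):
  pos 0: 11111 XOR 10111 = 01000
  pos 1: 10001 XOR 10111 = 00110
  pos 3: 11001 XOR 10111 = 01110
  pos 4: 11100 XOR 10111 = 01011
  pos 5: 10110 XOR 10111 = 00001
  pos 9: 11000 XOR 10111 = 01111
  pos 10: 11110 XOR 10111 = 01001
Remainder (last 4 bits) = 1001. This is the CRC / FCS.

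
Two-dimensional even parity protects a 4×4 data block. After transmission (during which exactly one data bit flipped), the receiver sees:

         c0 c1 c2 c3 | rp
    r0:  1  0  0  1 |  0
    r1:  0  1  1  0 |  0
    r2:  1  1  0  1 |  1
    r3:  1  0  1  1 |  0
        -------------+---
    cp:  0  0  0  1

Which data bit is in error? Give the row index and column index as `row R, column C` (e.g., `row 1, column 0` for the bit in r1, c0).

row 3, column 0

Recompute each row's even parity and compare to rp:
  r0: data parity 0, sent rp 0 → ok
  r1: data parity 0, sent rp 0 → ok
  r2: data parity 1, sent rp 1 → ok
  r3: data parity 1, sent rp 0 → mismatch
Recompute each column's even parity and compare to cp:
  c0: data parity 1, sent cp 0 → mismatch
  c1: data parity 0, sent cp 0 → ok
  c2: data parity 0, sent cp 0 → ok
  c3: data parity 1, sent cp 1 → ok
Exactly one row (r3) and one column (c0) fail → the flipped bit is at their intersection.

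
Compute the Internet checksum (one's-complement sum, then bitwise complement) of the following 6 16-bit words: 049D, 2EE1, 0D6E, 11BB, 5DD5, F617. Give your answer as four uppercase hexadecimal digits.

596B

One's-complement addition (fold any carry out of bit 15 back into bit 0):
  0x049D + 0x2EE1 = 0x0337E
  0x337E + 0x0D6E = 0x040EC
  0x40EC + 0x11BB = 0x052A7
  0x52A7 + 0x5DD5 = 0x0B07C
  0xB07C + 0xF617 = 0x1A693 → wrap carry → 0xA694
One's-complement sum = 0xA694.
Checksum = ~0xA694 & 0xFFFF = 0x596B.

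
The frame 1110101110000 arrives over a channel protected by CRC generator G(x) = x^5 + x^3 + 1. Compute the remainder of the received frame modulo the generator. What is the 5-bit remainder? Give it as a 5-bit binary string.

Modulo-2 division of 1110101110000 by 101001:
  pos 0: 111010 XOR 101001 = 010011
  pos 1: 100111 XOR 101001 = 001110
  pos 3: 111011 XOR 101001 = 010010
  pos 4: 100100 XOR 101001 = 001101
  pos 6: 110100 XOR 101001 = 011101
  pos 7: 111010 XOR 101001 = 010011
Remainder = 10011 (nonzero — an error is detected).

10011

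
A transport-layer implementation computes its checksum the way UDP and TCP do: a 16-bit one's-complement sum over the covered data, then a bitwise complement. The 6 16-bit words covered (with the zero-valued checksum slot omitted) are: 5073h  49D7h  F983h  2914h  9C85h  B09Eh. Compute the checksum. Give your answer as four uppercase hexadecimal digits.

One's-complement addition (fold any carry out of bit 15 back into bit 0):
  0x5073 + 0x49D7 = 0x09A4A
  0x9A4A + 0xF983 = 0x193CD → wrap carry → 0x93CE
  0x93CE + 0x2914 = 0x0BCE2
  0xBCE2 + 0x9C85 = 0x15967 → wrap carry → 0x5968
  0x5968 + 0xB09E = 0x10A06 → wrap carry → 0x0A07
One's-complement sum = 0x0A07.
Checksum = ~0x0A07 & 0xFFFF = 0xF5F8.

F5F8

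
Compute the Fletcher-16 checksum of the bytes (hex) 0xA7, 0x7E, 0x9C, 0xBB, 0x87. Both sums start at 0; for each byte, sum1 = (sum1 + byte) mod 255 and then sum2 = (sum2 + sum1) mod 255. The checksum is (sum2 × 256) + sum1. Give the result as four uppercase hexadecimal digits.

Running sums (mod 255):
  after byte 0 (0xA7): sum1=167, sum2=167
  after byte 1 (0x7E): sum1=38, sum2=205
  after byte 2 (0x9C): sum1=194, sum2=144
  after byte 3 (0xBB): sum1=126, sum2=15
  after byte 4 (0x87): sum1=6, sum2=21
Checksum = sum2·256 + sum1 = 21·256 + 6 = 5382 = 0x1506.

1506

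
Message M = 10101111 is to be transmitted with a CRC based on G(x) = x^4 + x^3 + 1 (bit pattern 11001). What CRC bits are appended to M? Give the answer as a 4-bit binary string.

0010

Append 4 zeros: 101011110000. Divide by 11001 (XOR where the leading bit is 1):
  pos 0: 10101 XOR 11001 = 01100
  pos 1: 11001 XOR 11001 = 00000
  pos 6: 11000 XOR 11001 = 00001
Remainder (last 4 bits) = 0010. This is the CRC / FCS.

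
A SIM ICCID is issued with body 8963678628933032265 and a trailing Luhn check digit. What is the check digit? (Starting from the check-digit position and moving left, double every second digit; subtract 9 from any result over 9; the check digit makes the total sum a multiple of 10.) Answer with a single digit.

Partial digits right→left: 5 6 2 2 3 0 3 3 9 8 2 6 8 7 6 3 6 9 8
Double every second digit counting from the check-digit position (so the 1st, 3rd, 5th, ... of the partial from the right).
  doubled (with −9 where >9): 1 4 6 6 9 4 7 3 3 7 → sum 50
  kept as-is: 6 2 0 3 8 6 7 3 9 → sum 44
Total = 50 + 44 = 94.
Check digit = (10 − (94 mod 10)) mod 10 = 6.

6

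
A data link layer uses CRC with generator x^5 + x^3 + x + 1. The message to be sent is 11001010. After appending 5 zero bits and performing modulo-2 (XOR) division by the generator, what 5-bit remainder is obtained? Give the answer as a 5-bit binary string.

01111

Append 5 zeros: 1100101000000. Divide by 101011 (XOR where the leading bit is 1):
  pos 0: 110010 XOR 101011 = 011001
  pos 1: 110011 XOR 101011 = 011000
  pos 2: 110000 XOR 101011 = 011011
  pos 3: 110110 XOR 101011 = 011101
  pos 4: 111010 XOR 101011 = 010001
  pos 5: 100010 XOR 101011 = 001001
  pos 7: 100100 XOR 101011 = 001111
Remainder (last 5 bits) = 01111. This is the CRC / FCS.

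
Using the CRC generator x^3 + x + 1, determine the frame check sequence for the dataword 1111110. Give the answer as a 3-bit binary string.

Append 3 zeros: 1111110000. Divide by 1011 (XOR where the leading bit is 1):
  pos 0: 1111 XOR 1011 = 0100
  pos 1: 1001 XOR 1011 = 0010
  pos 3: 1010 XOR 1011 = 0001
  pos 6: 1000 XOR 1011 = 0011
Remainder (last 3 bits) = 011. This is the CRC / FCS.

011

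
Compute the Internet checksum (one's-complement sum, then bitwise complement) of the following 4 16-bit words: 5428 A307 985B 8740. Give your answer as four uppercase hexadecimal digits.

E933

One's-complement addition (fold any carry out of bit 15 back into bit 0):
  0x5428 + 0xA307 = 0x0F72F
  0xF72F + 0x985B = 0x18F8A → wrap carry → 0x8F8B
  0x8F8B + 0x8740 = 0x116CB → wrap carry → 0x16CC
One's-complement sum = 0x16CC.
Checksum = ~0x16CC & 0xFFFF = 0xE933.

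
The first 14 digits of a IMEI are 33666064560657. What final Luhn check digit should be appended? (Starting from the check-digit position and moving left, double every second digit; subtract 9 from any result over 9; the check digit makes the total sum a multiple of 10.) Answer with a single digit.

Partial digits right→left: 7 5 6 0 6 5 4 6 0 6 6 6 3 3
Double every second digit counting from the check-digit position (so the 1st, 3rd, 5th, ... of the partial from the right).
  doubled (with −9 where >9): 5 3 3 8 0 3 6 → sum 28
  kept as-is: 5 0 5 6 6 6 3 → sum 31
Total = 28 + 31 = 59.
Check digit = (10 − (59 mod 10)) mod 10 = 1.

1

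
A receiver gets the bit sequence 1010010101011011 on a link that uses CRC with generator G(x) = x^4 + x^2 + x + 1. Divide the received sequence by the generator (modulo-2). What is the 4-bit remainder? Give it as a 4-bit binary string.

0100

Modulo-2 division of 1010010101011011 by 10111:
  pos 0: 10100 XOR 10111 = 00011
  pos 3: 11101 XOR 10111 = 01010
  pos 4: 10100 XOR 10111 = 00011
  pos 7: 11101 XOR 10111 = 01010
  pos 8: 10101 XOR 10111 = 00010
  pos 11: 10011 XOR 10111 = 00100
Remainder = 0100 (nonzero — an error is detected).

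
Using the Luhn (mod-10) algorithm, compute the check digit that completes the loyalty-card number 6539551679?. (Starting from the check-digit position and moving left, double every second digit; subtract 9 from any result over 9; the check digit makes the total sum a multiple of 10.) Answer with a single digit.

Partial digits right→left: 9 7 6 1 5 5 9 3 5 6
Double every second digit counting from the check-digit position (so the 1st, 3rd, 5th, ... of the partial from the right).
  doubled (with −9 where >9): 9 3 1 9 1 → sum 23
  kept as-is: 7 1 5 3 6 → sum 22
Total = 23 + 22 = 45.
Check digit = (10 − (45 mod 10)) mod 10 = 5.

5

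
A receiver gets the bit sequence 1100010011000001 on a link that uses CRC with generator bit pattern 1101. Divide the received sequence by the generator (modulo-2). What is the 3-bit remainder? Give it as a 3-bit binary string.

000

Modulo-2 division of 1100010011000001 by 1101:
  pos 0: 1100 XOR 1101 = 0001
  pos 3: 1010 XOR 1101 = 0111
  pos 4: 1110 XOR 1101 = 0011
  pos 6: 1111 XOR 1101 = 0010
  pos 8: 1000 XOR 1101 = 0101
  pos 9: 1010 XOR 1101 = 0111
  pos 10: 1110 XOR 1101 = 0011
  pos 12: 1101 XOR 1101 = 0000
Remainder = 000 (zero — the frame passes the CRC check).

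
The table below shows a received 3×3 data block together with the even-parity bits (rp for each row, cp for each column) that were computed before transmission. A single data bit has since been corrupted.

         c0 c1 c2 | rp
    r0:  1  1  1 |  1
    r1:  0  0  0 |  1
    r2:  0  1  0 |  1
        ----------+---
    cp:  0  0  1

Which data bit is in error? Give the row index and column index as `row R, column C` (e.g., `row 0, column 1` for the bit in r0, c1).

Recompute each row's even parity and compare to rp:
  r0: data parity 1, sent rp 1 → ok
  r1: data parity 0, sent rp 1 → mismatch
  r2: data parity 1, sent rp 1 → ok
Recompute each column's even parity and compare to cp:
  c0: data parity 1, sent cp 0 → mismatch
  c1: data parity 0, sent cp 0 → ok
  c2: data parity 1, sent cp 1 → ok
Exactly one row (r1) and one column (c0) fail → the flipped bit is at their intersection.

row 1, column 0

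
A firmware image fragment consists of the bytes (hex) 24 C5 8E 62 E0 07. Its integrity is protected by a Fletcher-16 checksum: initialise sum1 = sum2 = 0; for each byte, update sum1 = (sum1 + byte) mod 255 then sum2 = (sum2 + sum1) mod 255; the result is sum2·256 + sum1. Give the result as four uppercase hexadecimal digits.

DFC2

Running sums (mod 255):
  after byte 0 (24): sum1=36, sum2=36
  after byte 1 (C5): sum1=233, sum2=14
  after byte 2 (8E): sum1=120, sum2=134
  after byte 3 (62): sum1=218, sum2=97
  after byte 4 (E0): sum1=187, sum2=29
  after byte 5 (07): sum1=194, sum2=223
Checksum = sum2·256 + sum1 = 223·256 + 194 = 57282 = 0xDFC2.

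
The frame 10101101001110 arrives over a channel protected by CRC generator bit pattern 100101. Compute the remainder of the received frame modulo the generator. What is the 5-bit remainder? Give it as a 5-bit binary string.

Modulo-2 division of 10101101001110 by 100101:
  pos 0: 101011 XOR 100101 = 001110
  pos 2: 111001 XOR 100101 = 011100
  pos 3: 111000 XOR 100101 = 011101
  pos 4: 111010 XOR 100101 = 011111
  pos 5: 111111 XOR 100101 = 011010
  pos 6: 110101 XOR 100101 = 010000
  pos 7: 100001 XOR 100101 = 000100
Remainder = 01000 (nonzero — an error is detected).

01000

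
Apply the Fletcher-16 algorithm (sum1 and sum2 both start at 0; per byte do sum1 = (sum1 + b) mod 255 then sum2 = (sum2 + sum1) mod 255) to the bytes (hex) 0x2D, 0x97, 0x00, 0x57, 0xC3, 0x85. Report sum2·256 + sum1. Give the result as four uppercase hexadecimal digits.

Running sums (mod 255):
  after byte 0 (0x2D): sum1=45, sum2=45
  after byte 1 (0x97): sum1=196, sum2=241
  after byte 2 (0x00): sum1=196, sum2=182
  after byte 3 (0x57): sum1=28, sum2=210
  after byte 4 (0xC3): sum1=223, sum2=178
  after byte 5 (0x85): sum1=101, sum2=24
Checksum = sum2·256 + sum1 = 24·256 + 101 = 6245 = 0x1865.

1865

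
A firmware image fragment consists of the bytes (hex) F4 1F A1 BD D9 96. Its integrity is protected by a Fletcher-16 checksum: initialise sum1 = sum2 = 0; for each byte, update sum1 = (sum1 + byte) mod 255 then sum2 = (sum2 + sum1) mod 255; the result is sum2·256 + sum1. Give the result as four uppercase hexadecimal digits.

63E3

Running sums (mod 255):
  after byte 0 (F4): sum1=244, sum2=244
  after byte 1 (1F): sum1=20, sum2=9
  after byte 2 (A1): sum1=181, sum2=190
  after byte 3 (BD): sum1=115, sum2=50
  after byte 4 (D9): sum1=77, sum2=127
  after byte 5 (96): sum1=227, sum2=99
Checksum = sum2·256 + sum1 = 99·256 + 227 = 25571 = 0x63E3.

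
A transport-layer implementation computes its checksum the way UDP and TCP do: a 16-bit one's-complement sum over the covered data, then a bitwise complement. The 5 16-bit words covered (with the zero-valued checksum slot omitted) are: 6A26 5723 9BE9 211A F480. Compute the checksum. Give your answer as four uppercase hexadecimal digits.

8D31

One's-complement addition (fold any carry out of bit 15 back into bit 0):
  0x6A26 + 0x5723 = 0x0C149
  0xC149 + 0x9BE9 = 0x15D32 → wrap carry → 0x5D33
  0x5D33 + 0x211A = 0x07E4D
  0x7E4D + 0xF480 = 0x172CD → wrap carry → 0x72CE
One's-complement sum = 0x72CE.
Checksum = ~0x72CE & 0xFFFF = 0x8D31.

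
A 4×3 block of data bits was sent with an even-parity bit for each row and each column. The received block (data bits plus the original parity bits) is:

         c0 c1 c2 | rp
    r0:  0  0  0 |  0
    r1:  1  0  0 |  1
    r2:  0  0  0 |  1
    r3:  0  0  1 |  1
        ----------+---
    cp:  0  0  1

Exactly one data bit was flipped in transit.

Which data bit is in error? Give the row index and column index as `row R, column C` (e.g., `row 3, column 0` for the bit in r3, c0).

row 2, column 0

Recompute each row's even parity and compare to rp:
  r0: data parity 0, sent rp 0 → ok
  r1: data parity 1, sent rp 1 → ok
  r2: data parity 0, sent rp 1 → mismatch
  r3: data parity 1, sent rp 1 → ok
Recompute each column's even parity and compare to cp:
  c0: data parity 1, sent cp 0 → mismatch
  c1: data parity 0, sent cp 0 → ok
  c2: data parity 1, sent cp 1 → ok
Exactly one row (r2) and one column (c0) fail → the flipped bit is at their intersection.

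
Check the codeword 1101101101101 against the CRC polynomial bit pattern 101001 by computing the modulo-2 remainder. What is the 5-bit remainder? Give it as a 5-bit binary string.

Modulo-2 division of 1101101101101 by 101001:
  pos 0: 110110 XOR 101001 = 011111
  pos 1: 111111 XOR 101001 = 010110
  pos 2: 101101 XOR 101001 = 000100
  pos 5: 100011 XOR 101001 = 001010
  pos 7: 101001 XOR 101001 = 000000
Remainder = 00000 (zero — the frame passes the CRC check).

00000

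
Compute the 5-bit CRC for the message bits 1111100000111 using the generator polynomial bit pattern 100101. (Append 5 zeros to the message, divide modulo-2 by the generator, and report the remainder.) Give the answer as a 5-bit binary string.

Append 5 zeros: 111110000011100000. Divide by 100101 (XOR where the leading bit is 1):
  pos 0: 111110 XOR 100101 = 011011
  pos 1: 110110 XOR 100101 = 010011
  pos 2: 100110 XOR 100101 = 000011
  pos 6: 110011 XOR 100101 = 010110
  pos 7: 101101 XOR 100101 = 001000
  pos 9: 100000 XOR 100101 = 000101
  pos 12: 101000 XOR 100101 = 001101
Remainder (last 5 bits) = 01101. This is the CRC / FCS.

01101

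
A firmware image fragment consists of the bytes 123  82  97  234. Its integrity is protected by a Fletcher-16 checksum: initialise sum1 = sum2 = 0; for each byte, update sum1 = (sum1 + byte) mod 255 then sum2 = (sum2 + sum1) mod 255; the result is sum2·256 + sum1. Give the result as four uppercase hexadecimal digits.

921A

Running sums (mod 255):
  after byte 0 (123): sum1=123, sum2=123
  after byte 1 (82): sum1=205, sum2=73
  after byte 2 (97): sum1=47, sum2=120
  after byte 3 (234): sum1=26, sum2=146
Checksum = sum2·256 + sum1 = 146·256 + 26 = 37402 = 0x921A.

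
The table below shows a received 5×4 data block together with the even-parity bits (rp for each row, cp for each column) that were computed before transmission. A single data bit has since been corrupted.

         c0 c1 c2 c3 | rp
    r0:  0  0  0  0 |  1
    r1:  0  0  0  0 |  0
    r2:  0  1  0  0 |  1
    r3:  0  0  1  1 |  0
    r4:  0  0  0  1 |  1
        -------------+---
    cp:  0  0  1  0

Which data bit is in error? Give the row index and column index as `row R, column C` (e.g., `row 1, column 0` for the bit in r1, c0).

row 0, column 1

Recompute each row's even parity and compare to rp:
  r0: data parity 0, sent rp 1 → mismatch
  r1: data parity 0, sent rp 0 → ok
  r2: data parity 1, sent rp 1 → ok
  r3: data parity 0, sent rp 0 → ok
  r4: data parity 1, sent rp 1 → ok
Recompute each column's even parity and compare to cp:
  c0: data parity 0, sent cp 0 → ok
  c1: data parity 1, sent cp 0 → mismatch
  c2: data parity 1, sent cp 1 → ok
  c3: data parity 0, sent cp 0 → ok
Exactly one row (r0) and one column (c1) fail → the flipped bit is at their intersection.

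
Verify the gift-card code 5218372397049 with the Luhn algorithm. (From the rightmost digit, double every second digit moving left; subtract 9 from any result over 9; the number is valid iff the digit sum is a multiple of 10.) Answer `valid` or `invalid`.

From the right, keep odd positions and double even positions (subtract 9 from any doubled value over 9):
  doubled (positions 2,4,...): 8 5 6 5 7 4 → sum 35
  kept (positions 1,3,...): 9 0 9 2 3 1 5 → sum 29
Total = 64.
64 mod 10 = 4, so the number is invalid.

invalid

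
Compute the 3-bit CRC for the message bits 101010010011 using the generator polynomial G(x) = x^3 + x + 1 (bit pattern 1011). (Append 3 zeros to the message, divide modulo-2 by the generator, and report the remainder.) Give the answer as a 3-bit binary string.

Append 3 zeros: 101010010011000. Divide by 1011 (XOR where the leading bit is 1):
  pos 0: 1010 XOR 1011 = 0001
  pos 3: 1100 XOR 1011 = 0111
  pos 4: 1111 XOR 1011 = 0100
  pos 5: 1000 XOR 1011 = 0011
  pos 7: 1101 XOR 1011 = 0110
  pos 8: 1101 XOR 1011 = 0110
  pos 9: 1100 XOR 1011 = 0111
  pos 10: 1110 XOR 1011 = 0101
  pos 11: 1010 XOR 1011 = 0001
Remainder (last 3 bits) = 001. This is the CRC / FCS.

001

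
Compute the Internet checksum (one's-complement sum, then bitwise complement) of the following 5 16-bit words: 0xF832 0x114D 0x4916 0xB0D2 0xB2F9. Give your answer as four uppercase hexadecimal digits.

One's-complement addition (fold any carry out of bit 15 back into bit 0):
  0xF832 + 0x114D = 0x1097F → wrap carry → 0x0980
  0x0980 + 0x4916 = 0x05296
  0x5296 + 0xB0D2 = 0x10368 → wrap carry → 0x0369
  0x0369 + 0xB2F9 = 0x0B662
One's-complement sum = 0xB662.
Checksum = ~0xB662 & 0xFFFF = 0x499D.

499D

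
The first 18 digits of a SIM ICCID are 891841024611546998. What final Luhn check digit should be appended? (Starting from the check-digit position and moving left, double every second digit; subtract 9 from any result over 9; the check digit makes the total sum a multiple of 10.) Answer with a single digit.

Partial digits right→left: 8 9 9 6 4 5 1 1 6 4 2 0 1 4 8 1 9 8
Double every second digit counting from the check-digit position (so the 1st, 3rd, 5th, ... of the partial from the right).
  doubled (with −9 where >9): 7 9 8 2 3 4 2 7 9 → sum 51
  kept as-is: 9 6 5 1 4 0 4 1 8 → sum 38
Total = 51 + 38 = 89.
Check digit = (10 − (89 mod 10)) mod 10 = 1.

1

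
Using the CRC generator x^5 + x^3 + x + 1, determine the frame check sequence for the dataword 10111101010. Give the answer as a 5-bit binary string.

Append 5 zeros: 1011110101000000. Divide by 101011 (XOR where the leading bit is 1):
  pos 0: 101111 XOR 101011 = 000100
  pos 3: 100010 XOR 101011 = 001001
  pos 5: 100110 XOR 101011 = 001101
  pos 7: 110100 XOR 101011 = 011111
  pos 8: 111110 XOR 101011 = 010101
  pos 9: 101010 XOR 101011 = 000001
Remainder (last 5 bits) = 00010. This is the CRC / FCS.

00010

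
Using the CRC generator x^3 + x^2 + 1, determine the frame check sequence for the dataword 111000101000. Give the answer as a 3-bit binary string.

000

Append 3 zeros: 111000101000000. Divide by 1101 (XOR where the leading bit is 1):
  pos 0: 1110 XOR 1101 = 0011
  pos 2: 1100 XOR 1101 = 0001
  pos 5: 1101 XOR 1101 = 0000
Remainder (last 3 bits) = 000. This is the CRC / FCS.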